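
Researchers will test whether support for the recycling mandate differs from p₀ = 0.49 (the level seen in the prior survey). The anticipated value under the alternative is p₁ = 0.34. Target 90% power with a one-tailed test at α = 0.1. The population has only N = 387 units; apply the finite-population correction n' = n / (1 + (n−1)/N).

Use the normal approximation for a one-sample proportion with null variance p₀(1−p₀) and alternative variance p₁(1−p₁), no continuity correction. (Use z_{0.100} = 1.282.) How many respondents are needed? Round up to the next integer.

n = 59

n = [z_α·√(p₀q₀) + z_β·√(p₁q₁)]² / (p₁ − p₀)²
  = [1.282·√(0.49·0.51) + 1.282·√(0.34·0.66)]² / (-0.15)²
  = [1.282·0.4999 + 1.282·0.4737]² / 0.0225
  = [1.2482]² / 0.0225
  = 69.24
Finite-population correction (N = 387): 69.24 / (1 + (69.24 − 1)/387) = 58.86.
Round up → n = 59.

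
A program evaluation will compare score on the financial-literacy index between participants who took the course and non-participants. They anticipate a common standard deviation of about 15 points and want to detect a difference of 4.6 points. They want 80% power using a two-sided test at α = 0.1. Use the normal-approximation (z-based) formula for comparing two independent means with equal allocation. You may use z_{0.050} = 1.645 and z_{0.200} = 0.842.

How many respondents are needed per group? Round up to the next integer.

n = 132 per group

n = (z_{α/2} + z_β)² · (σ₁² + σ₂²) / δ²
  = (1.645 + 0.842)² · (2·15² = 450) / 4.6²
  = 6.1852 · 450 / 21.16
  = 131.54
Round up → n = 132 per group.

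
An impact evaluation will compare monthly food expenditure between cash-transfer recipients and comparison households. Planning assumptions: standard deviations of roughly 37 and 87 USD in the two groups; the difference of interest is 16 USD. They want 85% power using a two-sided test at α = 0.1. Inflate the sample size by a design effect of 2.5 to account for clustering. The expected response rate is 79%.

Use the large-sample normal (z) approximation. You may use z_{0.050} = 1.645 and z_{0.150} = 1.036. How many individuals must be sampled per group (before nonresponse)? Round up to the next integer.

n = 795 per group

n = (z_{α/2} + z_β)² · (σ₁² + σ₂²) / δ²
  = (1.645 + 1.036)² · (37² + 87² = 8938) / 16²
  = 7.1878 · 8938 / 256
  = 250.95
Design effect: 2.5 × 250.95 = 627.38.
Adjust for 79% response: 627.38 / 0.79 = 794.16.
Round up → n = 795 per group.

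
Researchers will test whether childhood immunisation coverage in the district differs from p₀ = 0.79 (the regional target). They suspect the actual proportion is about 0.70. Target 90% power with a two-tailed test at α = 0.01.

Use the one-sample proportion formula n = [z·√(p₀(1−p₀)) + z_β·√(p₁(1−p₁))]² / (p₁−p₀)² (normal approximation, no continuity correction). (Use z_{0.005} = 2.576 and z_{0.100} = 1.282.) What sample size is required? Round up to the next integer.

n = 331

n = [z_{α/2}·√(p₀q₀) + z_β·√(p₁q₁)]² / (p₁ − p₀)²
  = [2.576·√(0.79·0.21) + 1.282·√(0.70·0.30)]² / (-0.09)²
  = [2.576·0.4073 + 1.282·0.4583]² / 0.0081
  = [1.6367]² / 0.0081
  = 330.72
Round up → n = 331.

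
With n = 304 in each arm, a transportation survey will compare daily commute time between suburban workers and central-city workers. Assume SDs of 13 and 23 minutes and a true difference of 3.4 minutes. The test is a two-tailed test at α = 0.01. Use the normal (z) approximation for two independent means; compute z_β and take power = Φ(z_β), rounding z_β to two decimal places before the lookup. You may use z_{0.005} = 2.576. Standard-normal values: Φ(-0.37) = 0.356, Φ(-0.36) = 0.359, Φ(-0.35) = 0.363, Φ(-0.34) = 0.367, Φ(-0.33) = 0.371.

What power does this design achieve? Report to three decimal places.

Power ≈ 0.371

z_β = δ·√(n/(σ₁²+σ₂²)) − z_{α/2}
    = 3.4 · √(304/698) − 2.576
    = 3.4 · 0.65995 − 2.576
    = 2.2438 − 2.576 = -0.3322 → -0.33
Power = Φ(-0.33) = 0.371.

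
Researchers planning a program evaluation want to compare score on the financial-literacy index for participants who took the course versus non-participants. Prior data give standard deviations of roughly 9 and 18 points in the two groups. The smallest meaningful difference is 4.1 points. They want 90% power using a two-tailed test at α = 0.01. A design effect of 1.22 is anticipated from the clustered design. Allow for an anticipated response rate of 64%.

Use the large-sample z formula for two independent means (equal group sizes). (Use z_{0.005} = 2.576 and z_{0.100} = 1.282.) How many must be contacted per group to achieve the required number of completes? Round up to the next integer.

n = 684 per group

n = (z_{α/2} + z_β)² · (σ₁² + σ₂²) / δ²
  = (2.576 + 1.282)² · (9² + 18² = 405) / 4.1²
  = 14.8842 · 405 / 16.81
  = 358.60
Design effect: 1.22 × 358.60 = 437.49.
Adjust for 64% response: 437.49 / 0.64 = 683.58.
Round up → n = 684 per group.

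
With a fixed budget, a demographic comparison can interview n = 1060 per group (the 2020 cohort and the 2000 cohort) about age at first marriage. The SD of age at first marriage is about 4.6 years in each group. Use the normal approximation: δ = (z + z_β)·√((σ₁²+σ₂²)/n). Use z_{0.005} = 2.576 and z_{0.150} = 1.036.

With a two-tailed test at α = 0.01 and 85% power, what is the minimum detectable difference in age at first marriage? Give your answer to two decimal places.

Minimum detectable difference ≈ 0.72 years

δ = (z_{α/2} + z_β) · √((σ₁²+σ₂²)/n)
  = (2.576 + 1.036) · √(42.32/1060)
  = 3.612 · √0.03992
  = 3.612 · 0.1998
  = 0.7217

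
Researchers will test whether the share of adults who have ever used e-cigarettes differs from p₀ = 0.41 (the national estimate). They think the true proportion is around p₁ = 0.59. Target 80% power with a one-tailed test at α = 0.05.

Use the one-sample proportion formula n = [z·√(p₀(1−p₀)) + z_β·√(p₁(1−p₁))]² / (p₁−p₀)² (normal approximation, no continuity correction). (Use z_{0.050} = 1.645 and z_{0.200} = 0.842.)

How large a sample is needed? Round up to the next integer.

n = [z_α·√(p₀q₀) + z_β·√(p₁q₁)]² / (p₁ − p₀)²
  = [1.645·√(0.41·0.59) + 0.842·√(0.59·0.41)]² / (0.18)²
  = [1.645·0.4918 + 0.842·0.4918]² / 0.0324
  = [1.2232]² / 0.0324
  = 46.18
Round up → n = 47.

n = 47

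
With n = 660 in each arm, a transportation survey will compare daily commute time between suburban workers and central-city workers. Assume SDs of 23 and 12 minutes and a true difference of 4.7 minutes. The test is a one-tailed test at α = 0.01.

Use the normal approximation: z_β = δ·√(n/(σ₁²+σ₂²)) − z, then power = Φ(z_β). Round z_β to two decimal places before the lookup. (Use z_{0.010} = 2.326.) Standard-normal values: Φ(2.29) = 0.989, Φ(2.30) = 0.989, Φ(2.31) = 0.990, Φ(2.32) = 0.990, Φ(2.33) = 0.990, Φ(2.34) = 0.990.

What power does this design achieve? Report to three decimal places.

z_β = δ·√(n/(σ₁²+σ₂²)) − z_α
    = 4.7 · √(660/673) − 2.326
    = 4.7 · 0.99029 − 2.326
    = 4.6544 − 2.326 = 2.3284 → 2.33
Power = Φ(2.33) = 0.990.

Power ≈ 0.990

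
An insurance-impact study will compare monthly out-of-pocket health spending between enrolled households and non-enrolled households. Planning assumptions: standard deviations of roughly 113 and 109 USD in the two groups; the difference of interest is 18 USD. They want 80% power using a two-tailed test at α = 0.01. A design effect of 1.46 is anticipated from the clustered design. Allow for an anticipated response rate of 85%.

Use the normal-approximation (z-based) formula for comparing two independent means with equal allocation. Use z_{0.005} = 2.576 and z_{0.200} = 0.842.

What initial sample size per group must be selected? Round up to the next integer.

n = 1527 per group

n = (z_{α/2} + z_β)² · (σ₁² + σ₂²) / δ²
  = (2.576 + 0.842)² · (113² + 109² = 24650) / 18²
  = 11.6827 · 24650 / 324
  = 888.82
Design effect: 1.46 × 888.82 = 1297.68.
Adjust for 85% response: 1297.68 / 0.85 = 1526.69.
Round up → n = 1527 per group.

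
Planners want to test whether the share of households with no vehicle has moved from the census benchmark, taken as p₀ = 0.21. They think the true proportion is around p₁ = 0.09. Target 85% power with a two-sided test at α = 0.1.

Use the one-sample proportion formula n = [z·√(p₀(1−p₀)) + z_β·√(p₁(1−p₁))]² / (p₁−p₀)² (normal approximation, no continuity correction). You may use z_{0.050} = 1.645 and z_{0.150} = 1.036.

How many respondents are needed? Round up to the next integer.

n = [z_{α/2}·√(p₀q₀) + z_β·√(p₁q₁)]² / (p₁ − p₀)²
  = [1.645·√(0.21·0.79) + 1.036·√(0.09·0.91)]² / (-0.12)²
  = [1.645·0.4073 + 1.036·0.2862]² / 0.0144
  = [0.9665]² / 0.0144
  = 64.87
Round up → n = 65.

n = 65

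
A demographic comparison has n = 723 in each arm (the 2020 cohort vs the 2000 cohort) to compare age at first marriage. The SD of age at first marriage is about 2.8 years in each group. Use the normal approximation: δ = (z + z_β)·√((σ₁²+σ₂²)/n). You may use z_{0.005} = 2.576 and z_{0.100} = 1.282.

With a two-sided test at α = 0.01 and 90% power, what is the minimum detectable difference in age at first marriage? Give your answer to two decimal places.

Minimum detectable difference ≈ 0.57 years

δ = (z_{α/2} + z_β) · √((σ₁²+σ₂²)/n)
  = (2.576 + 1.282) · √(15.68/723)
  = 3.858 · √0.02169
  = 3.858 · 0.1473
  = 0.5682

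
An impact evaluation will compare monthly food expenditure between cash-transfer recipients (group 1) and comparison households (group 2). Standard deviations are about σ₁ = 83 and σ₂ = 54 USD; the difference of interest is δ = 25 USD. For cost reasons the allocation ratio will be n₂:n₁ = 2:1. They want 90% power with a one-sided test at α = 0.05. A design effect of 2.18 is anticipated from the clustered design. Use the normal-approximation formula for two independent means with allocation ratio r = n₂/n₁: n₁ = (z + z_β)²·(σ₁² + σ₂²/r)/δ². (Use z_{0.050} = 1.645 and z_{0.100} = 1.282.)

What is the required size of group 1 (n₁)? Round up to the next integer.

n₁ = (z_α + z_β)² · (σ₁² + σ₂²/r) / δ²
   = (1.645 + 1.282)² · (83² + 54²/2) / 25²
   = 8.5673 · (6889 + 1458) / 625
   = 8.5673 · 8347 / 625
   = 114.42
Design effect: 2.18 × 114.42 = 249.43.
Round up → n₁ = 250; n₂ = r·n₁ = 2 × 250 = 500.

n₁ = 250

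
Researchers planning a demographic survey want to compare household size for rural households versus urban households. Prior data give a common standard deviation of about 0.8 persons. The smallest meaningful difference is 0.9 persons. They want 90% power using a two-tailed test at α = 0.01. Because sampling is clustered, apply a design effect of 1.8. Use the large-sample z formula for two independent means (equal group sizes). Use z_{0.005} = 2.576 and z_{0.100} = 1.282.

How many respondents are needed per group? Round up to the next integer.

n = (z_{α/2} + z_β)² · (σ₁² + σ₂²) / δ²
  = (2.576 + 1.282)² · (2·0.8² = 1.28) / 0.9²
  = 14.8842 · 1.28 / 0.81
  = 23.52
Design effect: 1.8 × 23.52 = 42.34.
Round up → n = 43 per group.

n = 43 per group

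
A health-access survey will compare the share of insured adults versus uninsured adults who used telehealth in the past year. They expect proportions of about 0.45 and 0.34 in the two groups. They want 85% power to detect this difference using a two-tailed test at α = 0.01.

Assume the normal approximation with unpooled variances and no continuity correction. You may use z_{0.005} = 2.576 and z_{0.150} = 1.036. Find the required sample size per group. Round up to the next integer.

n = 509 per group

n = (z_{α/2} + z_β)² · [p₁(1−p₁) + p₂(1−p₂)] / (p₁ − p₂)²
  = (2.576 + 1.036)² · (0.45·0.55 + 0.34·0.66) / (0.11)²
  = (3.612)² · (0.2475 + 0.2244) / 0.0121
  = 13.0465 · 0.4719 / 0.0121
  = 508.82
Round up → n = 509 per group.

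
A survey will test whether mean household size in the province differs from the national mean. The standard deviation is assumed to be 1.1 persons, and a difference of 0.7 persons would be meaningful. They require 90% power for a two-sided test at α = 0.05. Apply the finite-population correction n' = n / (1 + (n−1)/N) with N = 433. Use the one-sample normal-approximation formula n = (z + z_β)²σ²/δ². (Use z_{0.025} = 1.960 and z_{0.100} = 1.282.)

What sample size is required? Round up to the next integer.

n = (z_{α/2} + z_β)² · σ² / δ²
  = (1.960 + 1.282)² · 1.1² / 0.7²
  = 10.5106 · 1.21 / 0.49
  = 25.95
Finite-population correction (N = 433): 25.95 / (1 + (25.95 − 1)/433) = 24.54.
Round up → n = 25.

n = 25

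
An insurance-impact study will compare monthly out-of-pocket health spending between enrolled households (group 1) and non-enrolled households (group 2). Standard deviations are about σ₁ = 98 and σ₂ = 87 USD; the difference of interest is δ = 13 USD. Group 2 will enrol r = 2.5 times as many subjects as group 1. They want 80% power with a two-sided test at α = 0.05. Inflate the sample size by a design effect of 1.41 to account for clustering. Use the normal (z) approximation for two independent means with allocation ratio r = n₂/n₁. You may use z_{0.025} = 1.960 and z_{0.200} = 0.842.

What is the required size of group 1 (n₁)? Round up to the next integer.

n₁ = (z_{α/2} + z_β)² · (σ₁² + σ₂²/r) / δ²
   = (1.960 + 0.842)² · (98² + 87²/2.5) / 13²
   = 7.8512 · (9604 + 3027.6) / 169
   = 7.8512 · 12631.6 / 169
   = 586.82
Design effect: 1.41 × 586.82 = 827.42.
Round up → n₁ = 828; n₂ = r·n₁ = 2.5 × 828 = 2070.

n₁ = 828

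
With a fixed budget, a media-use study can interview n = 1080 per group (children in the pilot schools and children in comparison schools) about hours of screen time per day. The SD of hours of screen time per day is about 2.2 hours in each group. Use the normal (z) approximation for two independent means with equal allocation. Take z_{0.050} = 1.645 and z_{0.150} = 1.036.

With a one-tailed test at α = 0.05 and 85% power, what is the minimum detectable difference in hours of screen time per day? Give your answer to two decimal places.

δ = (z_α + z_β) · √((σ₁²+σ₂²)/n)
  = (1.645 + 1.036) · √(9.68/1080)
  = 2.681 · √0.00896
  = 2.681 · 0.0947
  = 0.2538

Minimum detectable difference ≈ 0.25 hours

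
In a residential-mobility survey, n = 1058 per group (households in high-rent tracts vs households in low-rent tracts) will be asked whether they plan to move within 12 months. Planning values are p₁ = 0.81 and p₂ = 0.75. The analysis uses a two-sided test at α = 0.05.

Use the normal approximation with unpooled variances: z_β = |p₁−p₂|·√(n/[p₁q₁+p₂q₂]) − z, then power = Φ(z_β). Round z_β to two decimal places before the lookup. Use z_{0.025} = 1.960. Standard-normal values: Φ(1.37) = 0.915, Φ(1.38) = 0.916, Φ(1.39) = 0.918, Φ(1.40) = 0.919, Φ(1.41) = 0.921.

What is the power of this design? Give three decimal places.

z_β = |p₁−p₂|·√(n/[p₁q₁+p₂q₂]) − z_{α/2}
    = 0.06 · √(1058/0.3414) − 1.960
    = 0.06 · 55.6687 − 1.960
    = 3.3401 − 1.960 = 1.3801 → 1.38
Power = Φ(1.38) = 0.916.

Power ≈ 0.916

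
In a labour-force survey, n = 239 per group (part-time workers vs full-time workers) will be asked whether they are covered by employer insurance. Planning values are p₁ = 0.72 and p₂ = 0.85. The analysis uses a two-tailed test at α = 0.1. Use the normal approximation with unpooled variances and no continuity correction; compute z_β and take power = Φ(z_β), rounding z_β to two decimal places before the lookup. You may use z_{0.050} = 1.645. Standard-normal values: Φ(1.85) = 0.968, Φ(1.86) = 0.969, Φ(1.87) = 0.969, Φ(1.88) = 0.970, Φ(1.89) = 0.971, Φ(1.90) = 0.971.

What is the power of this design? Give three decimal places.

Power ≈ 0.969

z_β = |p₁−p₂|·√(n/[p₁q₁+p₂q₂]) − z_{α/2}
    = 0.13 · √(239/0.3291) − 1.645
    = 0.13 · 26.9485 − 1.645
    = 3.5033 − 1.645 = 1.8583 → 1.86
Power = Φ(1.86) = 0.969.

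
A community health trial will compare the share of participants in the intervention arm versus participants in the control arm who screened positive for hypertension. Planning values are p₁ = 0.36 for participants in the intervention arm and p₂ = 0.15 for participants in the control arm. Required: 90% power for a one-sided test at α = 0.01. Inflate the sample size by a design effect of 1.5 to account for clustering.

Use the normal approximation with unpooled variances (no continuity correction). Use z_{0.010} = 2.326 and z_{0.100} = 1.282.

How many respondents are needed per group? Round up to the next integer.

n = (z_α + z_β)² · [p₁(1−p₁) + p₂(1−p₂)] / (p₁ − p₂)²
  = (2.326 + 1.282)² · (0.36·0.64 + 0.15·0.85) / (0.21)²
  = (3.608)² · (0.2304 + 0.1275) / 0.0441
  = 13.0177 · 0.3579 / 0.0441
  = 105.65
Design effect: 1.5 × 105.65 = 158.47.
Round up → n = 159 per group.

n = 159 per group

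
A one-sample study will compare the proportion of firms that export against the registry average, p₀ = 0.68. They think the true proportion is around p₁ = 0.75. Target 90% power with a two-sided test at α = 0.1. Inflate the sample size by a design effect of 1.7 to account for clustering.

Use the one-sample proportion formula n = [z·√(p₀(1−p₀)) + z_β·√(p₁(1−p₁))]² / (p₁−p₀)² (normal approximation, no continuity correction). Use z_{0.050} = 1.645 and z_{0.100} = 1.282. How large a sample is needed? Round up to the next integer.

n = [z_{α/2}·√(p₀q₀) + z_β·√(p₁q₁)]² / (p₁ − p₀)²
  = [1.645·√(0.68·0.32) + 1.282·√(0.75·0.25)]² / (0.07)²
  = [1.645·0.4665 + 1.282·0.4330]² / 0.0049
  = [1.3225]² / 0.0049
  = 356.93
Design effect: 1.7 × 356.93 = 606.78.
Round up → n = 607.

n = 607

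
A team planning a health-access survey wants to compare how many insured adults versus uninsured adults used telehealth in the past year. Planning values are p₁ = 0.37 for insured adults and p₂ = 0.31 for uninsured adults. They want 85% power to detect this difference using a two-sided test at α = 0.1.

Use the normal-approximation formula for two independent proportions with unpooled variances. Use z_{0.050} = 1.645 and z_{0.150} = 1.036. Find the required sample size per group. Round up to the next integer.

n = (z_{α/2} + z_β)² · [p₁(1−p₁) + p₂(1−p₂)] / (p₁ − p₂)²
  = (1.645 + 1.036)² · (0.37·0.63 + 0.31·0.69) / (0.06)²
  = (2.681)² · (0.2331 + 0.2139) / 0.0036
  = 7.1878 · 0.4470 / 0.0036
  = 892.48
Round up → n = 893 per group.

n = 893 per group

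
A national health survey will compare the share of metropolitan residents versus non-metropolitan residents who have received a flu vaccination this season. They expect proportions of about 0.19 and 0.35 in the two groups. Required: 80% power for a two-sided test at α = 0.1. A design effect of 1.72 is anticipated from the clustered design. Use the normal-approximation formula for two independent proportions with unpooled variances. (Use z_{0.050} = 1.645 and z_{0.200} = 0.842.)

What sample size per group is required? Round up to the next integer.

n = (z_{α/2} + z_β)² · [p₁(1−p₁) + p₂(1−p₂)] / (p₁ − p₂)²
  = (1.645 + 0.842)² · (0.19·0.81 + 0.35·0.65) / (-0.16)²
  = (2.487)² · (0.1539 + 0.2275) / 0.0256
  = 6.1852 · 0.3814 / 0.0256
  = 92.15
Design effect: 1.72 × 92.15 = 158.50.
Round up → n = 159 per group.

n = 159 per group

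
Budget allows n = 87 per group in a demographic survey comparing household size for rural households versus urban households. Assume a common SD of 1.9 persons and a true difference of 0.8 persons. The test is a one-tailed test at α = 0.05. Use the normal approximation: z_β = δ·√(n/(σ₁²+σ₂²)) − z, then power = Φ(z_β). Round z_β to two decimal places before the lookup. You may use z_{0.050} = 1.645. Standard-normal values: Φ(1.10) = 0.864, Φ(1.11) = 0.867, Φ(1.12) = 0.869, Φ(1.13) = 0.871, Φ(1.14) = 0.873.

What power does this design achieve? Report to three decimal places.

Power ≈ 0.871

z_β = δ·√(n/(σ₁²+σ₂²)) − z_α
    = 0.8 · √(87/7.22) − 1.645
    = 0.8 · 3.47129 − 1.645
    = 2.7770 − 1.645 = 1.1320 → 1.13
Power = Φ(1.13) = 0.871.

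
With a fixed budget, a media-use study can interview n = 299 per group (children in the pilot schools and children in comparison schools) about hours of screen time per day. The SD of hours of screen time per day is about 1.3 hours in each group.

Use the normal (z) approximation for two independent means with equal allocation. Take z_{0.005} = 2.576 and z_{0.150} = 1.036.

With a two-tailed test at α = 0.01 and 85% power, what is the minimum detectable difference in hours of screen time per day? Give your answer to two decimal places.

δ = (z_{α/2} + z_β) · √((σ₁²+σ₂²)/n)
  = (2.576 + 1.036) · √(3.38/299)
  = 3.612 · √0.0113
  = 3.612 · 0.1063
  = 0.3840

Minimum detectable difference ≈ 0.38 hours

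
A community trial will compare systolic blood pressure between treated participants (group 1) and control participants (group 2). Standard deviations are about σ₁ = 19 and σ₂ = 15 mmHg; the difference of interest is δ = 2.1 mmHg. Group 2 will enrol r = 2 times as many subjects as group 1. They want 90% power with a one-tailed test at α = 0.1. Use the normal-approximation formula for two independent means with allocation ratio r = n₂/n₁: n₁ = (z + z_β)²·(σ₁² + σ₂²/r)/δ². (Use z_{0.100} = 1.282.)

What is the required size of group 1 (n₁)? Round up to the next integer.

n₁ = (z_α + z_β)² · (σ₁² + σ₂²/r) / δ²
   = (1.282 + 1.282)² · (19² + 15²/2) / 2.1²
   = 6.5741 · (361 + 112.5) / 4.41
   = 6.5741 · 473.5 / 4.41
   = 705.86
Round up → n₁ = 706; n₂ = r·n₁ = 2 × 706 = 1412.

n₁ = 706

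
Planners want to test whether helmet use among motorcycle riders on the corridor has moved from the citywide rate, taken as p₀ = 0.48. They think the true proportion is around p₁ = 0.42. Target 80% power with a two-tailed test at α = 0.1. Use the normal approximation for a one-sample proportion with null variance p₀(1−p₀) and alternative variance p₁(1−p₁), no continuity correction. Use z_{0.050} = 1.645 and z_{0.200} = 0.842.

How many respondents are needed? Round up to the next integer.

n = [z_{α/2}·√(p₀q₀) + z_β·√(p₁q₁)]² / (p₁ − p₀)²
  = [1.645·√(0.48·0.52) + 0.842·√(0.42·0.58)]² / (-0.06)²
  = [1.645·0.4996 + 0.842·0.4936]² / 0.0036
  = [1.2374]² / 0.0036
  = 425.33
Round up → n = 426.

n = 426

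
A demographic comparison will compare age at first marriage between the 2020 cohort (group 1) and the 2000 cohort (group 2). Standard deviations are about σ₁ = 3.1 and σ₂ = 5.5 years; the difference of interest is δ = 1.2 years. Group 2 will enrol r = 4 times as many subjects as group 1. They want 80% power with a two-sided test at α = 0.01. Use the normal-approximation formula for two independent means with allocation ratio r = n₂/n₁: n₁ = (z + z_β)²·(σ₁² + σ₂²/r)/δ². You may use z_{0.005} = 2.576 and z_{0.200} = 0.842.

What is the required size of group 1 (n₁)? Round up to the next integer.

n₁ = (z_{α/2} + z_β)² · (σ₁² + σ₂²/r) / δ²
   = (2.576 + 0.842)² · (3.1² + 5.5²/4) / 1.2²
   = 11.6827 · (9.61 + 7.5625) / 1.44
   = 11.6827 · 17.1725 / 1.44
   = 139.32
Round up → n₁ = 140; n₂ = r·n₁ = 4 × 140 = 560.

n₁ = 140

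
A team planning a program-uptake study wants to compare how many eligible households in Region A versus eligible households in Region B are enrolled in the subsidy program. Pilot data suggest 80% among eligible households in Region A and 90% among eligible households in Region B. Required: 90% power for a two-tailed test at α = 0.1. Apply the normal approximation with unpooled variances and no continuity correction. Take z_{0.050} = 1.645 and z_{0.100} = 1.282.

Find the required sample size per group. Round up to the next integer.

n = (z_{α/2} + z_β)² · [p₁(1−p₁) + p₂(1−p₂)] / (p₁ − p₂)²
  = (1.645 + 1.282)² · (0.80·0.20 + 0.90·0.10) / (-0.10)²
  = (2.927)² · (0.1600 + 0.0900) / 0.0100
  = 8.5673 · 0.2500 / 0.0100
  = 214.18
Round up → n = 215 per group.

n = 215 per group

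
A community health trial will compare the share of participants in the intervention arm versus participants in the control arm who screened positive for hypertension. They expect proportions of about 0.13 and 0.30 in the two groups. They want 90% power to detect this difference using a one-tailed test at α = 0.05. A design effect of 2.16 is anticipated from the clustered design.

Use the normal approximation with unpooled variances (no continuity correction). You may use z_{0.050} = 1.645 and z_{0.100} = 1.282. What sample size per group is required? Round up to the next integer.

n = (z_α + z_β)² · [p₁(1−p₁) + p₂(1−p₂)] / (p₁ − p₂)²
  = (1.645 + 1.282)² · (0.13·0.87 + 0.30·0.70) / (-0.17)²
  = (2.927)² · (0.1131 + 0.2100) / 0.0289
  = 8.5673 · 0.3231 / 0.0289
  = 95.78
Design effect: 2.16 × 95.78 = 206.89.
Round up → n = 207 per group.

n = 207 per group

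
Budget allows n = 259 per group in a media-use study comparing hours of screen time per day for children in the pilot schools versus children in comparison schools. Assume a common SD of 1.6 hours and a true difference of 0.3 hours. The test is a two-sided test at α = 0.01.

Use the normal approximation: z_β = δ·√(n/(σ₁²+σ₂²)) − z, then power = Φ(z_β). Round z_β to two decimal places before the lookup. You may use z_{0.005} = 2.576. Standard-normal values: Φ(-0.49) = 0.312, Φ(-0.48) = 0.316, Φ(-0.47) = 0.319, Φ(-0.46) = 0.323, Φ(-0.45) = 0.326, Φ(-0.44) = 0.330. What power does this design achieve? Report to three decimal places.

z_β = δ·√(n/(σ₁²+σ₂²)) − z_{α/2}
    = 0.3 · √(259/5.12) − 2.576
    = 0.3 · 7.11238 − 2.576
    = 2.1337 − 2.576 = -0.4423 → -0.44
Power = Φ(-0.44) = 0.330.

Power ≈ 0.330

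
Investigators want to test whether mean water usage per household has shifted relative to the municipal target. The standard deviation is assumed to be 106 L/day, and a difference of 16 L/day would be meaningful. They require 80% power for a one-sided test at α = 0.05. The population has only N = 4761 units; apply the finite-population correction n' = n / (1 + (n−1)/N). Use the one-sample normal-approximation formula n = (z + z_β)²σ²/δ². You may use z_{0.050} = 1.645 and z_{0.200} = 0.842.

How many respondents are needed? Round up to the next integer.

n = 257

n = (z_α + z_β)² · σ² / δ²
  = (1.645 + 0.842)² · 106² / 16²
  = 6.1852 · 11236 / 256
  = 271.47
Finite-population correction (N = 4761): 271.47 / (1 + (271.47 − 1)/4761) = 256.88.
Round up → n = 257.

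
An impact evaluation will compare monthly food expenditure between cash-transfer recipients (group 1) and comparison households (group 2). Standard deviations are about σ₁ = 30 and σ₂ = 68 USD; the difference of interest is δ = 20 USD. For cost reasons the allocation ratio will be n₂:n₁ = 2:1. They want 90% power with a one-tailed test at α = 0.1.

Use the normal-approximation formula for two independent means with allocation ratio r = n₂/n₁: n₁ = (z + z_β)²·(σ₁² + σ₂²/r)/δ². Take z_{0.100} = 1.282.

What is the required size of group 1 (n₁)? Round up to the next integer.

n₁ = 53

n₁ = (z_α + z_β)² · (σ₁² + σ₂²/r) / δ²
   = (1.282 + 1.282)² · (30² + 68²/2) / 20²
   = 6.5741 · (900 + 2312) / 400
   = 6.5741 · 3212 / 400
   = 52.79
Round up → n₁ = 53; n₂ = r·n₁ = 2 × 53 = 106.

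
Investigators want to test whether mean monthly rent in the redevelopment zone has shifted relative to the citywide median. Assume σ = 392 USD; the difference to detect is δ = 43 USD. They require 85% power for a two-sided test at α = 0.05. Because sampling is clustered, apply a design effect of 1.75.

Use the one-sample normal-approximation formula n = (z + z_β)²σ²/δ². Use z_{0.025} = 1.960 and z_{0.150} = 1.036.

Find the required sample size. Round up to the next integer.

n = (z_{α/2} + z_β)² · σ² / δ²
  = (1.960 + 1.036)² · 392² / 43²
  = 8.9760 · 153664 / 1849
  = 745.97
Design effect: 1.75 × 745.97 = 1305.44.
Round up → n = 1306.

n = 1306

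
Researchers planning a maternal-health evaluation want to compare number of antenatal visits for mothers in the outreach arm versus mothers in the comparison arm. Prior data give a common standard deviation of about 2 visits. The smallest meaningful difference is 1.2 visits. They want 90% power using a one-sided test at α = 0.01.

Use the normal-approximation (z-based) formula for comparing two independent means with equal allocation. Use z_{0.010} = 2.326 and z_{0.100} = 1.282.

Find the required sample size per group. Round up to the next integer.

n = (z_α + z_β)² · (σ₁² + σ₂²) / δ²
  = (2.326 + 1.282)² · (2·2² = 8) / 1.2²
  = 13.0177 · 8 / 1.44
  = 72.32
Round up → n = 73 per group.

n = 73 per group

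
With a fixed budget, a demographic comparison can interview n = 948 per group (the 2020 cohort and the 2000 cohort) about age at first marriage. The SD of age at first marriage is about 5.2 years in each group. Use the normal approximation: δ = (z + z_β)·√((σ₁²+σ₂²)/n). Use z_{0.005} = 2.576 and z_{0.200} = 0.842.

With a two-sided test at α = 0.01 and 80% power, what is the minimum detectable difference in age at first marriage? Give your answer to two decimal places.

δ = (z_{α/2} + z_β) · √((σ₁²+σ₂²)/n)
  = (2.576 + 0.842) · √(54.08/948)
  = 3.418 · √0.05705
  = 3.418 · 0.2388
  = 0.8164

Minimum detectable difference ≈ 0.82 years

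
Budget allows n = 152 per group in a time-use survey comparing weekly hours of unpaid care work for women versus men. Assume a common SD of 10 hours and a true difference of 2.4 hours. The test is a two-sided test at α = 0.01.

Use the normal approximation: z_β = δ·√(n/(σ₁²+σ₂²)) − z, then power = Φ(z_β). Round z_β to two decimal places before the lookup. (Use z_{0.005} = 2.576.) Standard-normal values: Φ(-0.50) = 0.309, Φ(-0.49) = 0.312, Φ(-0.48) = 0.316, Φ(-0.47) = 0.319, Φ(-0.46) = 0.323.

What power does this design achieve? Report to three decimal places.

Power ≈ 0.316

z_β = δ·√(n/(σ₁²+σ₂²)) − z_{α/2}
    = 2.4 · √(152/200) − 2.576
    = 2.4 · 0.87178 − 2.576
    = 2.0923 − 2.576 = -0.4837 → -0.48
Power = Φ(-0.48) = 0.316.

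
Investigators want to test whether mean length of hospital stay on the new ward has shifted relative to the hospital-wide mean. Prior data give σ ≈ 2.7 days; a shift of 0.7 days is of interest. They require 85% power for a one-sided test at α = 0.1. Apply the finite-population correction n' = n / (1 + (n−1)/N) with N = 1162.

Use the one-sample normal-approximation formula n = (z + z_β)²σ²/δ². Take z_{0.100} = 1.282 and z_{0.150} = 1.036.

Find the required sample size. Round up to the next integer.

n = (z_α + z_β)² · σ² / δ²
  = (1.282 + 1.036)² · 2.7² / 0.7²
  = 5.3731 · 7.29 / 0.49
  = 79.94
Finite-population correction (N = 1162): 79.94 / (1 + (79.94 − 1)/1162) = 74.85.
Round up → n = 75.

n = 75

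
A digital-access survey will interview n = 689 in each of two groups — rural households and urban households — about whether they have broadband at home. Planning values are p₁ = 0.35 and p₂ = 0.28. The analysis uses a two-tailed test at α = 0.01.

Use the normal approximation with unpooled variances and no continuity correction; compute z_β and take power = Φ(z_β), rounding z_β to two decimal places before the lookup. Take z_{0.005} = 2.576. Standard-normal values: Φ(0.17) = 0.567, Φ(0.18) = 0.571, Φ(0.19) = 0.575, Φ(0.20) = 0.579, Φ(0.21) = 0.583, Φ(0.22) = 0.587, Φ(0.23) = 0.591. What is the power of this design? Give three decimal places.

z_β = |p₁−p₂|·√(n/[p₁q₁+p₂q₂]) − z_{α/2}
    = 0.07 · √(689/0.4291) − 2.576
    = 0.07 · 40.0710 − 2.576
    = 2.8050 − 2.576 = 0.2290 → 0.23
Power = Φ(0.23) = 0.591.

Power ≈ 0.591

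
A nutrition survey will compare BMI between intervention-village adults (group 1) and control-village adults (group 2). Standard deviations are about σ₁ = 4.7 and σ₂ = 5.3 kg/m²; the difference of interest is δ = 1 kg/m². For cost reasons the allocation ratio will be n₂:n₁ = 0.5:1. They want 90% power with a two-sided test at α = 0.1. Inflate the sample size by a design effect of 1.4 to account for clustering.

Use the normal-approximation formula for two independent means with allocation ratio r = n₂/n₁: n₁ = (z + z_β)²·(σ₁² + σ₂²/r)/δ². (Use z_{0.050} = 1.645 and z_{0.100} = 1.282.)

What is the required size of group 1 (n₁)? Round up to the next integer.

n₁ = (z_{α/2} + z_β)² · (σ₁² + σ₂²/r) / δ²
   = (1.645 + 1.282)² · (4.7² + 5.3²/0.5) / 1²
   = 8.5673 · (22.09 + 56.18) / 1
   = 8.5673 · 78.27 / 1
   = 670.56
Design effect: 1.4 × 670.56 = 938.79.
Round up → n₁ = 939; n₂ = r·n₁ = 0.5 × 939 = 470.

n₁ = 939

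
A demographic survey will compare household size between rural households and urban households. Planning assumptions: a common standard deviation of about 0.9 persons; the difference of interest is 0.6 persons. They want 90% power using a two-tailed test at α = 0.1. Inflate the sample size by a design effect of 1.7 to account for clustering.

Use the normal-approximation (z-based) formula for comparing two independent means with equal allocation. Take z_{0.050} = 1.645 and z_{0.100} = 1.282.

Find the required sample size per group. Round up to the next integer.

n = 66 per group

n = (z_{α/2} + z_β)² · (σ₁² + σ₂²) / δ²
  = (1.645 + 1.282)² · (2·0.9² = 1.62) / 0.6²
  = 8.5673 · 1.62 / 0.36
  = 38.55
Design effect: 1.7 × 38.55 = 65.54.
Round up → n = 66 per group.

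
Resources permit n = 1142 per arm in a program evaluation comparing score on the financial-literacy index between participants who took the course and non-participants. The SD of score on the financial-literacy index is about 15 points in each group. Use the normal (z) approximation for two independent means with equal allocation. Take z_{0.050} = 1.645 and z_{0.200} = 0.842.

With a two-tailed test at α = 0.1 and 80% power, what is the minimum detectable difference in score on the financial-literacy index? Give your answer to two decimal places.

δ = (z_{α/2} + z_β) · √((σ₁²+σ₂²)/n)
  = (1.645 + 0.842) · √(450/1142)
  = 2.487 · √0.39405
  = 2.487 · 0.6277
  = 1.5612

Minimum detectable difference ≈ 1.56 points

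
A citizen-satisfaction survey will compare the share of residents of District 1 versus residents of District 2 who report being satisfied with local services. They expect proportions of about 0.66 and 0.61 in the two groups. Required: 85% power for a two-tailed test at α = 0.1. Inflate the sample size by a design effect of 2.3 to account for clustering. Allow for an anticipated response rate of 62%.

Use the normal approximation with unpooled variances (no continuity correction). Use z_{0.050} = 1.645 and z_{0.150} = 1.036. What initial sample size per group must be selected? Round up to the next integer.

n = (z_{α/2} + z_β)² · [p₁(1−p₁) + p₂(1−p₂)] / (p₁ − p₂)²
  = (1.645 + 1.036)² · (0.66·0.34 + 0.61·0.39) / (0.05)²
  = (2.681)² · (0.2244 + 0.2379) / 0.0025
  = 7.1878 · 0.4623 / 0.0025
  = 1329.16
Design effect: 2.3 × 1329.16 = 3057.07.
Adjust for 62% response: 3057.07 / 0.62 = 4930.76.
Round up → n = 4931 per group.

n = 4931 per group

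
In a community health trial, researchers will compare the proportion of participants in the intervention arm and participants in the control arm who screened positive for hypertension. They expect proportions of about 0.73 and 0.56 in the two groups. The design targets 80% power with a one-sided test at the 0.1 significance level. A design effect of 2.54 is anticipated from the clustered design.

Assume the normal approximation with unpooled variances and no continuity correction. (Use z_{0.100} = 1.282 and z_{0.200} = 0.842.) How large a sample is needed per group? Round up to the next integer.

n = (z_α + z_β)² · [p₁(1−p₁) + p₂(1−p₂)] / (p₁ − p₂)²
  = (1.282 + 0.842)² · (0.73·0.27 + 0.56·0.44) / (0.17)²
  = (2.124)² · (0.1971 + 0.2464) / 0.0289
  = 4.5114 · 0.4435 / 0.0289
  = 69.23
Design effect: 2.54 × 69.23 = 175.85.
Round up → n = 176 per group.

n = 176 per group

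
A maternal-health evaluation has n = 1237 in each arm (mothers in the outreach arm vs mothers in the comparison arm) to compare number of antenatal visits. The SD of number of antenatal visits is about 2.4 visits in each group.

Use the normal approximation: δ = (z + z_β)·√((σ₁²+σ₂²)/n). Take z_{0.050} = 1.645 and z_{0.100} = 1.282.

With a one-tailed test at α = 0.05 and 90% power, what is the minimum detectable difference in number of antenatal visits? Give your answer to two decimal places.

δ = (z_α + z_β) · √((σ₁²+σ₂²)/n)
  = (1.645 + 1.282) · √(11.52/1237)
  = 2.927 · √0.00931
  = 2.927 · 0.0965
  = 0.2825

Minimum detectable difference ≈ 0.28 visits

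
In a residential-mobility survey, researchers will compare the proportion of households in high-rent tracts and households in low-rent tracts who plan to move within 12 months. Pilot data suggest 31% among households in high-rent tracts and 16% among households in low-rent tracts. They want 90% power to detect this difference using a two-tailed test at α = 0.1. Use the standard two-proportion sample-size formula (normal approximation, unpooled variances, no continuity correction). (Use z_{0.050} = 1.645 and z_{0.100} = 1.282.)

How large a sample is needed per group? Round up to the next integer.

n = 133 per group

n = (z_{α/2} + z_β)² · [p₁(1−p₁) + p₂(1−p₂)] / (p₁ − p₂)²
  = (1.645 + 1.282)² · (0.31·0.69 + 0.16·0.84) / (0.15)²
  = (2.927)² · (0.2139 + 0.1344) / 0.0225
  = 8.5673 · 0.3483 / 0.0225
  = 132.62
Round up → n = 133 per group.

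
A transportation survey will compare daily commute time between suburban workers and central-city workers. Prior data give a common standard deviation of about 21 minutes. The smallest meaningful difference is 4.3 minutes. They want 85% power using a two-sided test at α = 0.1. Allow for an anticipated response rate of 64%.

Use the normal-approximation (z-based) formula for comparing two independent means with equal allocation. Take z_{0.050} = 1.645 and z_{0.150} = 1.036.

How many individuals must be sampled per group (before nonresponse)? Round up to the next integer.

n = (z_{α/2} + z_β)² · (σ₁² + σ₂²) / δ²
  = (1.645 + 1.036)² · (2·21² = 882) / 4.3²
  = 7.1878 · 882 / 18.49
  = 342.87
Adjust for 64% response: 342.87 / 0.64 = 535.73.
Round up → n = 536 per group.

n = 536 per group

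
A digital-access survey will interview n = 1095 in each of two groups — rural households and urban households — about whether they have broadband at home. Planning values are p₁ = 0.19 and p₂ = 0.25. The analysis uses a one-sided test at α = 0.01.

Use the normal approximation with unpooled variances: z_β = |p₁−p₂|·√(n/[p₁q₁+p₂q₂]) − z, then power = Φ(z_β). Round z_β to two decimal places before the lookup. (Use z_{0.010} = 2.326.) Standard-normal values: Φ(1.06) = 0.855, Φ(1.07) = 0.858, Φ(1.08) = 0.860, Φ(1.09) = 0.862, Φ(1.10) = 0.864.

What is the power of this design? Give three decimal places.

z_β = |p₁−p₂|·√(n/[p₁q₁+p₂q₂]) − z_α
    = 0.06 · √(1095/0.3414) − 2.326
    = 0.06 · 56.6337 − 2.326
    = 3.3980 − 2.326 = 1.0720 → 1.07
Power = Φ(1.07) = 0.858.

Power ≈ 0.858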